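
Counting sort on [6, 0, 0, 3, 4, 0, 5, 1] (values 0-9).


Input: [6, 0, 0, 3, 4, 0, 5, 1]
Counts: [3, 1, 0, 1, 1, 1, 1, 0, 0, 0]

Sorted: [0, 0, 0, 1, 3, 4, 5, 6]


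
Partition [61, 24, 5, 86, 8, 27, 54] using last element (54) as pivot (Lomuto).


Pivot: 54
  24 <= 54: swap -> [24, 61, 5, 86, 8, 27, 54]
  5 <= 54: swap -> [24, 5, 61, 86, 8, 27, 54]
  8 <= 54: swap -> [24, 5, 8, 86, 61, 27, 54]
  27 <= 54: swap -> [24, 5, 8, 27, 61, 86, 54]
Place pivot at 4: [24, 5, 8, 27, 54, 86, 61]

Partitioned: [24, 5, 8, 27, 54, 86, 61]


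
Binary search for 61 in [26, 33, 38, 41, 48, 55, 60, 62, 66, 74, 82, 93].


Step 1: lo=0, hi=11, mid=5, val=55
Step 2: lo=6, hi=11, mid=8, val=66
Step 3: lo=6, hi=7, mid=6, val=60
Step 4: lo=7, hi=7, mid=7, val=62

Not found


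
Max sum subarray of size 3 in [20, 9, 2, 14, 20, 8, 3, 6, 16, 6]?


[0:3]: 31
[1:4]: 25
[2:5]: 36
[3:6]: 42
[4:7]: 31
[5:8]: 17
[6:9]: 25
[7:10]: 28

Max: 42 at [3:6]


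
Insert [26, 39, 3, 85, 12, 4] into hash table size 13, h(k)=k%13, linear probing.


Insert 26: h=0 -> slot 0
Insert 39: h=0, 1 probes -> slot 1
Insert 3: h=3 -> slot 3
Insert 85: h=7 -> slot 7
Insert 12: h=12 -> slot 12
Insert 4: h=4 -> slot 4

Table: [26, 39, None, 3, 4, None, None, 85, None, None, None, None, 12]


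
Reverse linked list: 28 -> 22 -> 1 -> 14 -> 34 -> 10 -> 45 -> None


Step 1: curr=28, set curr.next=prev(None) | reversed so far: 28
Step 2: curr=22, set curr.next=prev(28) | reversed so far: 22 -> 28
Step 3: curr=1, set curr.next=prev(22) | reversed so far: 1 -> 22 -> 28
Step 4: curr=14, set curr.next=prev(1) | reversed so far: 14 -> 1 -> 22 -> 28
Step 5: curr=34, set curr.next=prev(14) | reversed so far: 34 -> 14 -> 1 -> 22 -> 28
Step 6: curr=10, set curr.next=prev(34) | reversed so far: 10 -> 34 -> 14 -> 1 -> 22 -> 28
Step 7: curr=45, set curr.next=prev(10) | reversed so far: 45 -> 10 -> 34 -> 14 -> 1 -> 22 -> 28

45 -> 10 -> 34 -> 14 -> 1 -> 22 -> 28 -> None


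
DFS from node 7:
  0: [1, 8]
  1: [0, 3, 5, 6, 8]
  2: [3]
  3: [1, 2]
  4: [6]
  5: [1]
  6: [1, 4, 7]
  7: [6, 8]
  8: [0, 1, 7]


Visit 7, push [8, 6]
Visit 6, push [4, 1]
Visit 1, push [8, 5, 3, 0]
Visit 0, push [8]
Visit 8, push []
Visit 3, push [2]
Visit 2, push []
Visit 5, push []
Visit 4, push []

DFS order: [7, 6, 1, 0, 8, 3, 2, 5, 4]


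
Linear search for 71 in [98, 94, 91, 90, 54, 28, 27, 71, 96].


i=0: 98!=71
i=1: 94!=71
i=2: 91!=71
i=3: 90!=71
i=4: 54!=71
i=5: 28!=71
i=6: 27!=71
i=7: 71==71 found!

Found at 7, 8 comps


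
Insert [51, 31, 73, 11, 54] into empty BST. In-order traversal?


Insert 51: root
Insert 31: L from 51
Insert 73: R from 51
Insert 11: L from 51 -> L from 31
Insert 54: R from 51 -> L from 73

In-order: [11, 31, 51, 54, 73]


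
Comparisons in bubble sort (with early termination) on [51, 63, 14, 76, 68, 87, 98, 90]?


Algorithm: bubble sort (with early termination)
Input: [51, 63, 14, 76, 68, 87, 98, 90]
Sorted: [14, 51, 63, 68, 76, 87, 90, 98]

18


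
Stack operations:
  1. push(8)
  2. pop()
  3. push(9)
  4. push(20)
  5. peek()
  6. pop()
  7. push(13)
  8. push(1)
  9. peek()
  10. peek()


push(8) -> [8]
pop()->8, []
push(9) -> [9]
push(20) -> [9, 20]
peek()->20
pop()->20, [9]
push(13) -> [9, 13]
push(1) -> [9, 13, 1]
peek()->1
peek()->1

Final stack: [9, 13, 1]


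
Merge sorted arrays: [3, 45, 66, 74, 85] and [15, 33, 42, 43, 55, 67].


Take 3 from A
Take 15 from B
Take 33 from B
Take 42 from B
Take 43 from B
Take 45 from A
Take 55 from B
Take 66 from A
Take 67 from B

Merged: [3, 15, 33, 42, 43, 45, 55, 66, 67, 74, 85]


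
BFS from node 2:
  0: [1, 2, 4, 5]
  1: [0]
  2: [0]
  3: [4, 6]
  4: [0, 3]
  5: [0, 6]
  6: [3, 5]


Visit 2, enqueue [0]
Visit 0, enqueue [1, 4, 5]
Visit 1, enqueue []
Visit 4, enqueue [3]
Visit 5, enqueue [6]
Visit 3, enqueue []
Visit 6, enqueue []

BFS order: [2, 0, 1, 4, 5, 3, 6]


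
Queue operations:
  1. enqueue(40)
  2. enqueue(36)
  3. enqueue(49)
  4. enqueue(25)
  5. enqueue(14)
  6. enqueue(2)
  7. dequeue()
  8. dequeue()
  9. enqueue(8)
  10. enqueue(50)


enqueue(40) -> [40]
enqueue(36) -> [40, 36]
enqueue(49) -> [40, 36, 49]
enqueue(25) -> [40, 36, 49, 25]
enqueue(14) -> [40, 36, 49, 25, 14]
enqueue(2) -> [40, 36, 49, 25, 14, 2]
dequeue()->40, [36, 49, 25, 14, 2]
dequeue()->36, [49, 25, 14, 2]
enqueue(8) -> [49, 25, 14, 2, 8]
enqueue(50) -> [49, 25, 14, 2, 8, 50]

Final queue: [49, 25, 14, 2, 8, 50]


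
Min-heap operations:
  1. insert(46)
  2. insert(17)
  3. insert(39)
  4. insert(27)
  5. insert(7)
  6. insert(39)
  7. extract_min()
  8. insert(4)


insert(46) -> [46]
insert(17) -> [17, 46]
insert(39) -> [17, 46, 39]
insert(27) -> [17, 27, 39, 46]
insert(7) -> [7, 17, 39, 46, 27]
insert(39) -> [7, 17, 39, 46, 27, 39]
extract_min()->7, [17, 27, 39, 46, 39]
insert(4) -> [4, 27, 17, 46, 39, 39]

Final heap: [4, 27, 17, 46, 39, 39]


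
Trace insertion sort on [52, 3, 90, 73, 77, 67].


Initial: [52, 3, 90, 73, 77, 67]
Insert 3: [3, 52, 90, 73, 77, 67]
Insert 90: [3, 52, 90, 73, 77, 67]
Insert 73: [3, 52, 73, 90, 77, 67]
Insert 77: [3, 52, 73, 77, 90, 67]
Insert 67: [3, 52, 67, 73, 77, 90]

Sorted: [3, 52, 67, 73, 77, 90]


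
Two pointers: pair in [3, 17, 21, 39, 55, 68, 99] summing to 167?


lo=0(3)+hi=6(99)=102
lo=1(17)+hi=6(99)=116
lo=2(21)+hi=6(99)=120
lo=3(39)+hi=6(99)=138
lo=4(55)+hi=6(99)=154
lo=5(68)+hi=6(99)=167

Yes: 68+99=167


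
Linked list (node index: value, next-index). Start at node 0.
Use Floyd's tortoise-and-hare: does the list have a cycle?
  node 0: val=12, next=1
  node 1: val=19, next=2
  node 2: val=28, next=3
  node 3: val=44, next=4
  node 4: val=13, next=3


Floyd's tortoise (slow, +1) and hare (fast, +2):
  init: slow=0, fast=0
  step 1: slow=1, fast=2
  step 2: slow=2, fast=4
  step 3: slow=3, fast=4
  step 4: slow=4, fast=4
  slow == fast at node 4: cycle detected

Cycle: yes


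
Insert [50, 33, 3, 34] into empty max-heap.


Insert 50: [50]
Insert 33: [50, 33]
Insert 3: [50, 33, 3]
Insert 34: [50, 34, 3, 33]

Final heap: [50, 34, 3, 33]


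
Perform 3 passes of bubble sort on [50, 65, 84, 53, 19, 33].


Initial: [50, 65, 84, 53, 19, 33]
Pass 1: [50, 65, 53, 19, 33, 84] (3 swaps)
Pass 2: [50, 53, 19, 33, 65, 84] (3 swaps)
Pass 3: [50, 19, 33, 53, 65, 84] (2 swaps)

After 3 passes: [50, 19, 33, 53, 65, 84]


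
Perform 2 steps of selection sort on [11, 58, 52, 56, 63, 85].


Initial: [11, 58, 52, 56, 63, 85]
Step 1: min=11 at 0
  Swap: [11, 58, 52, 56, 63, 85]
Step 2: min=52 at 2
  Swap: [11, 52, 58, 56, 63, 85]

After 2 steps: [11, 52, 58, 56, 63, 85]


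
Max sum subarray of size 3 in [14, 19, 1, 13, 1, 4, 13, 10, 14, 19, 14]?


[0:3]: 34
[1:4]: 33
[2:5]: 15
[3:6]: 18
[4:7]: 18
[5:8]: 27
[6:9]: 37
[7:10]: 43
[8:11]: 47

Max: 47 at [8:11]


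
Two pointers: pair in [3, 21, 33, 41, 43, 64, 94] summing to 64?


lo=0(3)+hi=6(94)=97
lo=0(3)+hi=5(64)=67
lo=0(3)+hi=4(43)=46
lo=1(21)+hi=4(43)=64

Yes: 21+43=64


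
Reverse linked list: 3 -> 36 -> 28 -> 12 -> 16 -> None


Step 1: curr=3, set curr.next=prev(None) | reversed so far: 3
Step 2: curr=36, set curr.next=prev(3) | reversed so far: 36 -> 3
Step 3: curr=28, set curr.next=prev(36) | reversed so far: 28 -> 36 -> 3
Step 4: curr=12, set curr.next=prev(28) | reversed so far: 12 -> 28 -> 36 -> 3
Step 5: curr=16, set curr.next=prev(12) | reversed so far: 16 -> 12 -> 28 -> 36 -> 3

16 -> 12 -> 28 -> 36 -> 3 -> None


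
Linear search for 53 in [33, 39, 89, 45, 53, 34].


i=0: 33!=53
i=1: 39!=53
i=2: 89!=53
i=3: 45!=53
i=4: 53==53 found!

Found at 4, 5 comps


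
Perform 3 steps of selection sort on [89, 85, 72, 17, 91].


Initial: [89, 85, 72, 17, 91]
Step 1: min=17 at 3
  Swap: [17, 85, 72, 89, 91]
Step 2: min=72 at 2
  Swap: [17, 72, 85, 89, 91]
Step 3: min=85 at 2
  Swap: [17, 72, 85, 89, 91]

After 3 steps: [17, 72, 85, 89, 91]


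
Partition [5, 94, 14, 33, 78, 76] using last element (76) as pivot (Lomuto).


Pivot: 76
  5 <= 76: advance i (no swap)
  14 <= 76: swap -> [5, 14, 94, 33, 78, 76]
  33 <= 76: swap -> [5, 14, 33, 94, 78, 76]
Place pivot at 3: [5, 14, 33, 76, 78, 94]

Partitioned: [5, 14, 33, 76, 78, 94]


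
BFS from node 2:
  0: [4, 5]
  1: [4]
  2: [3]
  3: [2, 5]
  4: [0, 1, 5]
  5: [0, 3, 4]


Visit 2, enqueue [3]
Visit 3, enqueue [5]
Visit 5, enqueue [0, 4]
Visit 0, enqueue []
Visit 4, enqueue [1]
Visit 1, enqueue []

BFS order: [2, 3, 5, 0, 4, 1]


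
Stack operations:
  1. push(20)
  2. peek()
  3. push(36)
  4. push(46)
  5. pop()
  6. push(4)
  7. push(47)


push(20) -> [20]
peek()->20
push(36) -> [20, 36]
push(46) -> [20, 36, 46]
pop()->46, [20, 36]
push(4) -> [20, 36, 4]
push(47) -> [20, 36, 4, 47]

Final stack: [20, 36, 4, 47]


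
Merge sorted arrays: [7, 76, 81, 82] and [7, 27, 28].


Take 7 from A
Take 7 from B
Take 27 from B
Take 28 from B

Merged: [7, 7, 27, 28, 76, 81, 82]


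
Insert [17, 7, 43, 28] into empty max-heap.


Insert 17: [17]
Insert 7: [17, 7]
Insert 43: [43, 7, 17]
Insert 28: [43, 28, 17, 7]

Final heap: [43, 28, 17, 7]


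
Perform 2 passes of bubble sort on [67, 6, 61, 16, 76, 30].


Initial: [67, 6, 61, 16, 76, 30]
Pass 1: [6, 61, 16, 67, 30, 76] (4 swaps)
Pass 2: [6, 16, 61, 30, 67, 76] (2 swaps)

After 2 passes: [6, 16, 61, 30, 67, 76]


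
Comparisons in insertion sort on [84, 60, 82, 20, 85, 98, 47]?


Algorithm: insertion sort
Input: [84, 60, 82, 20, 85, 98, 47]
Sorted: [20, 47, 60, 82, 84, 85, 98]

14


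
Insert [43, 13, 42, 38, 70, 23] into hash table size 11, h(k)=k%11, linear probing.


Insert 43: h=10 -> slot 10
Insert 13: h=2 -> slot 2
Insert 42: h=9 -> slot 9
Insert 38: h=5 -> slot 5
Insert 70: h=4 -> slot 4
Insert 23: h=1 -> slot 1

Table: [None, 23, 13, None, 70, 38, None, None, None, 42, 43]


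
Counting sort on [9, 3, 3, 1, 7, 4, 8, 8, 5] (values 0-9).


Input: [9, 3, 3, 1, 7, 4, 8, 8, 5]
Counts: [0, 1, 0, 2, 1, 1, 0, 1, 2, 1]

Sorted: [1, 3, 3, 4, 5, 7, 8, 8, 9]


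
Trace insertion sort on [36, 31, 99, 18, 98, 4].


Initial: [36, 31, 99, 18, 98, 4]
Insert 31: [31, 36, 99, 18, 98, 4]
Insert 99: [31, 36, 99, 18, 98, 4]
Insert 18: [18, 31, 36, 99, 98, 4]
Insert 98: [18, 31, 36, 98, 99, 4]
Insert 4: [4, 18, 31, 36, 98, 99]

Sorted: [4, 18, 31, 36, 98, 99]


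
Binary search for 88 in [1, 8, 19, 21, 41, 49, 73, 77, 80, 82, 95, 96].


Step 1: lo=0, hi=11, mid=5, val=49
Step 2: lo=6, hi=11, mid=8, val=80
Step 3: lo=9, hi=11, mid=10, val=95
Step 4: lo=9, hi=9, mid=9, val=82

Not found


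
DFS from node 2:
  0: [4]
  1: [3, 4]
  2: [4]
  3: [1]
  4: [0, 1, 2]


Visit 2, push [4]
Visit 4, push [1, 0]
Visit 0, push []
Visit 1, push [3]
Visit 3, push []

DFS order: [2, 4, 0, 1, 3]


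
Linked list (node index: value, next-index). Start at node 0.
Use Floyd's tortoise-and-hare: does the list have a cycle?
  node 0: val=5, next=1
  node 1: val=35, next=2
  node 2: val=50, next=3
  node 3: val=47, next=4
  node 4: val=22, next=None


Floyd's tortoise (slow, +1) and hare (fast, +2):
  init: slow=0, fast=0
  step 1: slow=1, fast=2
  step 2: slow=2, fast=4
  step 3: fast -> None, no cycle

Cycle: no


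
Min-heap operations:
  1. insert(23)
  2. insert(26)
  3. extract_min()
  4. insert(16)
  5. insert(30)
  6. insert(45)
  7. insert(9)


insert(23) -> [23]
insert(26) -> [23, 26]
extract_min()->23, [26]
insert(16) -> [16, 26]
insert(30) -> [16, 26, 30]
insert(45) -> [16, 26, 30, 45]
insert(9) -> [9, 16, 30, 45, 26]

Final heap: [9, 16, 30, 45, 26]


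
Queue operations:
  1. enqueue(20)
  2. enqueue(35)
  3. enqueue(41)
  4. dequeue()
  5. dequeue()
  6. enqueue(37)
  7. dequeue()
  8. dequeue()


enqueue(20) -> [20]
enqueue(35) -> [20, 35]
enqueue(41) -> [20, 35, 41]
dequeue()->20, [35, 41]
dequeue()->35, [41]
enqueue(37) -> [41, 37]
dequeue()->41, [37]
dequeue()->37, []

Final queue: []


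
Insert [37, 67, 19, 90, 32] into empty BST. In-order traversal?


Insert 37: root
Insert 67: R from 37
Insert 19: L from 37
Insert 90: R from 37 -> R from 67
Insert 32: L from 37 -> R from 19

In-order: [19, 32, 37, 67, 90]


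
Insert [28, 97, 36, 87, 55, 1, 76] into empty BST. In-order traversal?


Insert 28: root
Insert 97: R from 28
Insert 36: R from 28 -> L from 97
Insert 87: R from 28 -> L from 97 -> R from 36
Insert 55: R from 28 -> L from 97 -> R from 36 -> L from 87
Insert 1: L from 28
Insert 76: R from 28 -> L from 97 -> R from 36 -> L from 87 -> R from 55

In-order: [1, 28, 36, 55, 76, 87, 97]


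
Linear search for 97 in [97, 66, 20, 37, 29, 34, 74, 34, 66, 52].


i=0: 97==97 found!

Found at 0, 1 comps


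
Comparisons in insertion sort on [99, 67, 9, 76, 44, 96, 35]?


Algorithm: insertion sort
Input: [99, 67, 9, 76, 44, 96, 35]
Sorted: [9, 35, 44, 67, 76, 96, 99]

17


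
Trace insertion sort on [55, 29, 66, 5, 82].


Initial: [55, 29, 66, 5, 82]
Insert 29: [29, 55, 66, 5, 82]
Insert 66: [29, 55, 66, 5, 82]
Insert 5: [5, 29, 55, 66, 82]
Insert 82: [5, 29, 55, 66, 82]

Sorted: [5, 29, 55, 66, 82]


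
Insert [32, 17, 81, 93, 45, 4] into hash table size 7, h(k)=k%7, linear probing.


Insert 32: h=4 -> slot 4
Insert 17: h=3 -> slot 3
Insert 81: h=4, 1 probes -> slot 5
Insert 93: h=2 -> slot 2
Insert 45: h=3, 3 probes -> slot 6
Insert 4: h=4, 3 probes -> slot 0

Table: [4, None, 93, 17, 32, 81, 45]


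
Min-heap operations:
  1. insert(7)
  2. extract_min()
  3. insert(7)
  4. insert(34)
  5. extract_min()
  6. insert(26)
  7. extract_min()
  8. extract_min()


insert(7) -> [7]
extract_min()->7, []
insert(7) -> [7]
insert(34) -> [7, 34]
extract_min()->7, [34]
insert(26) -> [26, 34]
extract_min()->26, [34]
extract_min()->34, []

Final heap: []


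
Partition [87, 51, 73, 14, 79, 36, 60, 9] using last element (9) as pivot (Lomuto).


Pivot: 9
Place pivot at 0: [9, 51, 73, 14, 79, 36, 60, 87]

Partitioned: [9, 51, 73, 14, 79, 36, 60, 87]


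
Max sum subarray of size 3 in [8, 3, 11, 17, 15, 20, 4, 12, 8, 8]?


[0:3]: 22
[1:4]: 31
[2:5]: 43
[3:6]: 52
[4:7]: 39
[5:8]: 36
[6:9]: 24
[7:10]: 28

Max: 52 at [3:6]


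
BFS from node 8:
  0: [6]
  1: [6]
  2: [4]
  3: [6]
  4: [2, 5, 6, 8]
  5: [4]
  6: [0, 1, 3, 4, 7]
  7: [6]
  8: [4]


Visit 8, enqueue [4]
Visit 4, enqueue [2, 5, 6]
Visit 2, enqueue []
Visit 5, enqueue []
Visit 6, enqueue [0, 1, 3, 7]
Visit 0, enqueue []
Visit 1, enqueue []
Visit 3, enqueue []
Visit 7, enqueue []

BFS order: [8, 4, 2, 5, 6, 0, 1, 3, 7]


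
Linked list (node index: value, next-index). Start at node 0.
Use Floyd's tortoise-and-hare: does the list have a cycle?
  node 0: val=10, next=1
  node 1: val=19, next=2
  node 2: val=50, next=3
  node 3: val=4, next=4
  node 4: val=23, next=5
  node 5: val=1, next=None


Floyd's tortoise (slow, +1) and hare (fast, +2):
  init: slow=0, fast=0
  step 1: slow=1, fast=2
  step 2: slow=2, fast=4
  step 3: fast 4->5->None, no cycle

Cycle: no


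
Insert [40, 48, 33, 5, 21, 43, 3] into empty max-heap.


Insert 40: [40]
Insert 48: [48, 40]
Insert 33: [48, 40, 33]
Insert 5: [48, 40, 33, 5]
Insert 21: [48, 40, 33, 5, 21]
Insert 43: [48, 40, 43, 5, 21, 33]
Insert 3: [48, 40, 43, 5, 21, 33, 3]

Final heap: [48, 40, 43, 5, 21, 33, 3]


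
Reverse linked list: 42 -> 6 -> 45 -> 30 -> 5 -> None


Step 1: curr=42, set curr.next=prev(None) | reversed so far: 42
Step 2: curr=6, set curr.next=prev(42) | reversed so far: 6 -> 42
Step 3: curr=45, set curr.next=prev(6) | reversed so far: 45 -> 6 -> 42
Step 4: curr=30, set curr.next=prev(45) | reversed so far: 30 -> 45 -> 6 -> 42
Step 5: curr=5, set curr.next=prev(30) | reversed so far: 5 -> 30 -> 45 -> 6 -> 42

5 -> 30 -> 45 -> 6 -> 42 -> None


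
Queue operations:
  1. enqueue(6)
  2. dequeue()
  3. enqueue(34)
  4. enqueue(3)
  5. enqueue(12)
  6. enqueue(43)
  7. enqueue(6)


enqueue(6) -> [6]
dequeue()->6, []
enqueue(34) -> [34]
enqueue(3) -> [34, 3]
enqueue(12) -> [34, 3, 12]
enqueue(43) -> [34, 3, 12, 43]
enqueue(6) -> [34, 3, 12, 43, 6]

Final queue: [34, 3, 12, 43, 6]


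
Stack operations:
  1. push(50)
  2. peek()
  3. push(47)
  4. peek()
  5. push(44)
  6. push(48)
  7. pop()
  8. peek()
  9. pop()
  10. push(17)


push(50) -> [50]
peek()->50
push(47) -> [50, 47]
peek()->47
push(44) -> [50, 47, 44]
push(48) -> [50, 47, 44, 48]
pop()->48, [50, 47, 44]
peek()->44
pop()->44, [50, 47]
push(17) -> [50, 47, 17]

Final stack: [50, 47, 17]


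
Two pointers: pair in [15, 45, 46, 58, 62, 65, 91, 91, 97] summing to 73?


lo=0(15)+hi=8(97)=112
lo=0(15)+hi=7(91)=106
lo=0(15)+hi=6(91)=106
lo=0(15)+hi=5(65)=80
lo=0(15)+hi=4(62)=77
lo=0(15)+hi=3(58)=73

Yes: 15+58=73


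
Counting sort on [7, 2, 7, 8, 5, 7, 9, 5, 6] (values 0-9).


Input: [7, 2, 7, 8, 5, 7, 9, 5, 6]
Counts: [0, 0, 1, 0, 0, 2, 1, 3, 1, 1]

Sorted: [2, 5, 5, 6, 7, 7, 7, 8, 9]


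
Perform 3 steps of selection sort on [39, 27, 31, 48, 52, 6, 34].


Initial: [39, 27, 31, 48, 52, 6, 34]
Step 1: min=6 at 5
  Swap: [6, 27, 31, 48, 52, 39, 34]
Step 2: min=27 at 1
  Swap: [6, 27, 31, 48, 52, 39, 34]
Step 3: min=31 at 2
  Swap: [6, 27, 31, 48, 52, 39, 34]

After 3 steps: [6, 27, 31, 48, 52, 39, 34]


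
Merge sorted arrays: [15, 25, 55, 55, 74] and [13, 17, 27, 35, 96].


Take 13 from B
Take 15 from A
Take 17 from B
Take 25 from A
Take 27 from B
Take 35 from B
Take 55 from A
Take 55 from A
Take 74 from A

Merged: [13, 15, 17, 25, 27, 35, 55, 55, 74, 96]


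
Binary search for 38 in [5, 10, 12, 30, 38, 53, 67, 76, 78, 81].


Step 1: lo=0, hi=9, mid=4, val=38

Found at index 4


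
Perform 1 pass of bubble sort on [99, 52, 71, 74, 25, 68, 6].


Initial: [99, 52, 71, 74, 25, 68, 6]
Pass 1: [52, 71, 74, 25, 68, 6, 99] (6 swaps)

After 1 pass: [52, 71, 74, 25, 68, 6, 99]


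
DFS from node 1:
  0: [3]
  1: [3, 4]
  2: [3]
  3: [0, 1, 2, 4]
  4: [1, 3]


Visit 1, push [4, 3]
Visit 3, push [4, 2, 0]
Visit 0, push []
Visit 2, push []
Visit 4, push []

DFS order: [1, 3, 0, 2, 4]


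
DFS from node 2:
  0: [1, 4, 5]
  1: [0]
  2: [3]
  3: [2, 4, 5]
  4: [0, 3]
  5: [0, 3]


Visit 2, push [3]
Visit 3, push [5, 4]
Visit 4, push [0]
Visit 0, push [5, 1]
Visit 1, push []
Visit 5, push []

DFS order: [2, 3, 4, 0, 1, 5]


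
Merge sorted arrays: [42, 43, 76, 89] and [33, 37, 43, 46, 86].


Take 33 from B
Take 37 from B
Take 42 from A
Take 43 from A
Take 43 from B
Take 46 from B
Take 76 from A
Take 86 from B

Merged: [33, 37, 42, 43, 43, 46, 76, 86, 89]


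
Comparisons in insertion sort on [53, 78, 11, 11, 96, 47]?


Algorithm: insertion sort
Input: [53, 78, 11, 11, 96, 47]
Sorted: [11, 11, 47, 53, 78, 96]

11


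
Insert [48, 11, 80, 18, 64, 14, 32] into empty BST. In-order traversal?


Insert 48: root
Insert 11: L from 48
Insert 80: R from 48
Insert 18: L from 48 -> R from 11
Insert 64: R from 48 -> L from 80
Insert 14: L from 48 -> R from 11 -> L from 18
Insert 32: L from 48 -> R from 11 -> R from 18

In-order: [11, 14, 18, 32, 48, 64, 80]


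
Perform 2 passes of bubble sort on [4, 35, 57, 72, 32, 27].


Initial: [4, 35, 57, 72, 32, 27]
Pass 1: [4, 35, 57, 32, 27, 72] (2 swaps)
Pass 2: [4, 35, 32, 27, 57, 72] (2 swaps)

After 2 passes: [4, 35, 32, 27, 57, 72]


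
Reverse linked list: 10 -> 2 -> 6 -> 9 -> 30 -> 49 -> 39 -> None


Step 1: curr=10, set curr.next=prev(None) | reversed so far: 10
Step 2: curr=2, set curr.next=prev(10) | reversed so far: 2 -> 10
Step 3: curr=6, set curr.next=prev(2) | reversed so far: 6 -> 2 -> 10
Step 4: curr=9, set curr.next=prev(6) | reversed so far: 9 -> 6 -> 2 -> 10
Step 5: curr=30, set curr.next=prev(9) | reversed so far: 30 -> 9 -> 6 -> 2 -> 10
Step 6: curr=49, set curr.next=prev(30) | reversed so far: 49 -> 30 -> 9 -> 6 -> 2 -> 10
Step 7: curr=39, set curr.next=prev(49) | reversed so far: 39 -> 49 -> 30 -> 9 -> 6 -> 2 -> 10

39 -> 49 -> 30 -> 9 -> 6 -> 2 -> 10 -> None


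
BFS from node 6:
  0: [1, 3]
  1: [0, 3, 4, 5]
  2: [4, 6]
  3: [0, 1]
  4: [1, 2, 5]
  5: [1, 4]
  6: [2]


Visit 6, enqueue [2]
Visit 2, enqueue [4]
Visit 4, enqueue [1, 5]
Visit 1, enqueue [0, 3]
Visit 5, enqueue []
Visit 0, enqueue []
Visit 3, enqueue []

BFS order: [6, 2, 4, 1, 5, 0, 3]


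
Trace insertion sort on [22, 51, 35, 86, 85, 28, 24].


Initial: [22, 51, 35, 86, 85, 28, 24]
Insert 51: [22, 51, 35, 86, 85, 28, 24]
Insert 35: [22, 35, 51, 86, 85, 28, 24]
Insert 86: [22, 35, 51, 86, 85, 28, 24]
Insert 85: [22, 35, 51, 85, 86, 28, 24]
Insert 28: [22, 28, 35, 51, 85, 86, 24]
Insert 24: [22, 24, 28, 35, 51, 85, 86]

Sorted: [22, 24, 28, 35, 51, 85, 86]


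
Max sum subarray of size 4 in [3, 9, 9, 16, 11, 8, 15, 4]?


[0:4]: 37
[1:5]: 45
[2:6]: 44
[3:7]: 50
[4:8]: 38

Max: 50 at [3:7]


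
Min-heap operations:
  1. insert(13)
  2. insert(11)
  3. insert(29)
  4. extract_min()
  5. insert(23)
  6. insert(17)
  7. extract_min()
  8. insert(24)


insert(13) -> [13]
insert(11) -> [11, 13]
insert(29) -> [11, 13, 29]
extract_min()->11, [13, 29]
insert(23) -> [13, 29, 23]
insert(17) -> [13, 17, 23, 29]
extract_min()->13, [17, 29, 23]
insert(24) -> [17, 24, 23, 29]

Final heap: [17, 24, 23, 29]


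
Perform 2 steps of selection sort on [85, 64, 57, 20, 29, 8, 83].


Initial: [85, 64, 57, 20, 29, 8, 83]
Step 1: min=8 at 5
  Swap: [8, 64, 57, 20, 29, 85, 83]
Step 2: min=20 at 3
  Swap: [8, 20, 57, 64, 29, 85, 83]

After 2 steps: [8, 20, 57, 64, 29, 85, 83]


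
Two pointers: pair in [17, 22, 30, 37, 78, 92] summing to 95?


lo=0(17)+hi=5(92)=109
lo=0(17)+hi=4(78)=95

Yes: 17+78=95


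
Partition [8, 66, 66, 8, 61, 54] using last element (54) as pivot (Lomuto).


Pivot: 54
  8 <= 54: advance i (no swap)
  8 <= 54: swap -> [8, 8, 66, 66, 61, 54]
Place pivot at 2: [8, 8, 54, 66, 61, 66]

Partitioned: [8, 8, 54, 66, 61, 66]


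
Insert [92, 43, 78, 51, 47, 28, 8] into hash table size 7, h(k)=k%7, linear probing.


Insert 92: h=1 -> slot 1
Insert 43: h=1, 1 probes -> slot 2
Insert 78: h=1, 2 probes -> slot 3
Insert 51: h=2, 2 probes -> slot 4
Insert 47: h=5 -> slot 5
Insert 28: h=0 -> slot 0
Insert 8: h=1, 5 probes -> slot 6

Table: [28, 92, 43, 78, 51, 47, 8]


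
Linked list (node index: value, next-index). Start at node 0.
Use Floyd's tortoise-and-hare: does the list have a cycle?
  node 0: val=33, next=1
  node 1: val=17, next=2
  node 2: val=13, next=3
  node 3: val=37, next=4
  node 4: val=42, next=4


Floyd's tortoise (slow, +1) and hare (fast, +2):
  init: slow=0, fast=0
  step 1: slow=1, fast=2
  step 2: slow=2, fast=4
  step 3: slow=3, fast=4
  step 4: slow=4, fast=4
  slow == fast at node 4: cycle detected

Cycle: yes


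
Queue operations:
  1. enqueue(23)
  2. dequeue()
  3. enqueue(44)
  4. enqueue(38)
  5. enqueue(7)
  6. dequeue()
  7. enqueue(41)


enqueue(23) -> [23]
dequeue()->23, []
enqueue(44) -> [44]
enqueue(38) -> [44, 38]
enqueue(7) -> [44, 38, 7]
dequeue()->44, [38, 7]
enqueue(41) -> [38, 7, 41]

Final queue: [38, 7, 41]


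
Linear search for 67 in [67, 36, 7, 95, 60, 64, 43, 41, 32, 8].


i=0: 67==67 found!

Found at 0, 1 comps


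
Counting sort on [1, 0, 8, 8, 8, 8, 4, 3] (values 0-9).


Input: [1, 0, 8, 8, 8, 8, 4, 3]
Counts: [1, 1, 0, 1, 1, 0, 0, 0, 4, 0]

Sorted: [0, 1, 3, 4, 8, 8, 8, 8]


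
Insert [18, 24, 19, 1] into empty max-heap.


Insert 18: [18]
Insert 24: [24, 18]
Insert 19: [24, 18, 19]
Insert 1: [24, 18, 19, 1]

Final heap: [24, 18, 19, 1]


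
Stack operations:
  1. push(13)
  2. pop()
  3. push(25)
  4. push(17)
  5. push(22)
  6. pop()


push(13) -> [13]
pop()->13, []
push(25) -> [25]
push(17) -> [25, 17]
push(22) -> [25, 17, 22]
pop()->22, [25, 17]

Final stack: [25, 17]


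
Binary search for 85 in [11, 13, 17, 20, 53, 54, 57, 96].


Step 1: lo=0, hi=7, mid=3, val=20
Step 2: lo=4, hi=7, mid=5, val=54
Step 3: lo=6, hi=7, mid=6, val=57
Step 4: lo=7, hi=7, mid=7, val=96

Not found


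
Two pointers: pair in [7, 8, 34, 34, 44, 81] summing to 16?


lo=0(7)+hi=5(81)=88
lo=0(7)+hi=4(44)=51
lo=0(7)+hi=3(34)=41
lo=0(7)+hi=2(34)=41
lo=0(7)+hi=1(8)=15

No pair found


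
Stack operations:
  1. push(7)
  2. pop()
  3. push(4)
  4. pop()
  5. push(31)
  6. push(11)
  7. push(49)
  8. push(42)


push(7) -> [7]
pop()->7, []
push(4) -> [4]
pop()->4, []
push(31) -> [31]
push(11) -> [31, 11]
push(49) -> [31, 11, 49]
push(42) -> [31, 11, 49, 42]

Final stack: [31, 11, 49, 42]


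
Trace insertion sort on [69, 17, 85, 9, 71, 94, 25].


Initial: [69, 17, 85, 9, 71, 94, 25]
Insert 17: [17, 69, 85, 9, 71, 94, 25]
Insert 85: [17, 69, 85, 9, 71, 94, 25]
Insert 9: [9, 17, 69, 85, 71, 94, 25]
Insert 71: [9, 17, 69, 71, 85, 94, 25]
Insert 94: [9, 17, 69, 71, 85, 94, 25]
Insert 25: [9, 17, 25, 69, 71, 85, 94]

Sorted: [9, 17, 25, 69, 71, 85, 94]


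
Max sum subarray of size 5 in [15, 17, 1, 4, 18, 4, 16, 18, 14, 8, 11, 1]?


[0:5]: 55
[1:6]: 44
[2:7]: 43
[3:8]: 60
[4:9]: 70
[5:10]: 60
[6:11]: 67
[7:12]: 52

Max: 70 at [4:9]


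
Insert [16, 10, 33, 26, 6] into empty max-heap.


Insert 16: [16]
Insert 10: [16, 10]
Insert 33: [33, 10, 16]
Insert 26: [33, 26, 16, 10]
Insert 6: [33, 26, 16, 10, 6]

Final heap: [33, 26, 16, 10, 6]


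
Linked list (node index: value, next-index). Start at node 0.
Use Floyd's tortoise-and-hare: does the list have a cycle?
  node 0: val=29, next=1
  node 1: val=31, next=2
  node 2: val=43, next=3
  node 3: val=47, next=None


Floyd's tortoise (slow, +1) and hare (fast, +2):
  init: slow=0, fast=0
  step 1: slow=1, fast=2
  step 2: fast 2->3->None, no cycle

Cycle: no


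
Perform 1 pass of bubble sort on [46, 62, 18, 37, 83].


Initial: [46, 62, 18, 37, 83]
Pass 1: [46, 18, 37, 62, 83] (2 swaps)

After 1 pass: [46, 18, 37, 62, 83]


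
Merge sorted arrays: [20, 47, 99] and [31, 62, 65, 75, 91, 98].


Take 20 from A
Take 31 from B
Take 47 from A
Take 62 from B
Take 65 from B
Take 75 from B
Take 91 from B
Take 98 from B

Merged: [20, 31, 47, 62, 65, 75, 91, 98, 99]


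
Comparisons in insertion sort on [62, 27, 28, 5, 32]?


Algorithm: insertion sort
Input: [62, 27, 28, 5, 32]
Sorted: [5, 27, 28, 32, 62]

8


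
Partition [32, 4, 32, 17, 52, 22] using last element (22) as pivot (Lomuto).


Pivot: 22
  4 <= 22: swap -> [4, 32, 32, 17, 52, 22]
  17 <= 22: swap -> [4, 17, 32, 32, 52, 22]
Place pivot at 2: [4, 17, 22, 32, 52, 32]

Partitioned: [4, 17, 22, 32, 52, 32]


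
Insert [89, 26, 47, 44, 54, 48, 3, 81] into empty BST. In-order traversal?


Insert 89: root
Insert 26: L from 89
Insert 47: L from 89 -> R from 26
Insert 44: L from 89 -> R from 26 -> L from 47
Insert 54: L from 89 -> R from 26 -> R from 47
Insert 48: L from 89 -> R from 26 -> R from 47 -> L from 54
Insert 3: L from 89 -> L from 26
Insert 81: L from 89 -> R from 26 -> R from 47 -> R from 54

In-order: [3, 26, 44, 47, 48, 54, 81, 89]


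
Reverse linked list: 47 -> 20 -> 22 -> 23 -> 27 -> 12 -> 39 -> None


Step 1: curr=47, set curr.next=prev(None) | reversed so far: 47
Step 2: curr=20, set curr.next=prev(47) | reversed so far: 20 -> 47
Step 3: curr=22, set curr.next=prev(20) | reversed so far: 22 -> 20 -> 47
Step 4: curr=23, set curr.next=prev(22) | reversed so far: 23 -> 22 -> 20 -> 47
Step 5: curr=27, set curr.next=prev(23) | reversed so far: 27 -> 23 -> 22 -> 20 -> 47
Step 6: curr=12, set curr.next=prev(27) | reversed so far: 12 -> 27 -> 23 -> 22 -> 20 -> 47
Step 7: curr=39, set curr.next=prev(12) | reversed so far: 39 -> 12 -> 27 -> 23 -> 22 -> 20 -> 47

39 -> 12 -> 27 -> 23 -> 22 -> 20 -> 47 -> None


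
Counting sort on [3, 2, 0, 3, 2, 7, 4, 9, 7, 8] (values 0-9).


Input: [3, 2, 0, 3, 2, 7, 4, 9, 7, 8]
Counts: [1, 0, 2, 2, 1, 0, 0, 2, 1, 1]

Sorted: [0, 2, 2, 3, 3, 4, 7, 7, 8, 9]


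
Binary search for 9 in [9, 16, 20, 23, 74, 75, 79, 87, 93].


Step 1: lo=0, hi=8, mid=4, val=74
Step 2: lo=0, hi=3, mid=1, val=16
Step 3: lo=0, hi=0, mid=0, val=9

Found at index 0


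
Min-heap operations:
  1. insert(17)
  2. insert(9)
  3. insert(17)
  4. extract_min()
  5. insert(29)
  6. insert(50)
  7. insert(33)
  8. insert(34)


insert(17) -> [17]
insert(9) -> [9, 17]
insert(17) -> [9, 17, 17]
extract_min()->9, [17, 17]
insert(29) -> [17, 17, 29]
insert(50) -> [17, 17, 29, 50]
insert(33) -> [17, 17, 29, 50, 33]
insert(34) -> [17, 17, 29, 50, 33, 34]

Final heap: [17, 17, 29, 50, 33, 34]


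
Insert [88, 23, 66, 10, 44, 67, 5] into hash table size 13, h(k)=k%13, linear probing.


Insert 88: h=10 -> slot 10
Insert 23: h=10, 1 probes -> slot 11
Insert 66: h=1 -> slot 1
Insert 10: h=10, 2 probes -> slot 12
Insert 44: h=5 -> slot 5
Insert 67: h=2 -> slot 2
Insert 5: h=5, 1 probes -> slot 6

Table: [None, 66, 67, None, None, 44, 5, None, None, None, 88, 23, 10]


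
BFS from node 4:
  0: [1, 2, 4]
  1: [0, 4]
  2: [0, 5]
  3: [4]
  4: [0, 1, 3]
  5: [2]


Visit 4, enqueue [0, 1, 3]
Visit 0, enqueue [2]
Visit 1, enqueue []
Visit 3, enqueue []
Visit 2, enqueue [5]
Visit 5, enqueue []

BFS order: [4, 0, 1, 3, 2, 5]


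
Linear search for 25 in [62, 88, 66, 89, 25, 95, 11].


i=0: 62!=25
i=1: 88!=25
i=2: 66!=25
i=3: 89!=25
i=4: 25==25 found!

Found at 4, 5 comps


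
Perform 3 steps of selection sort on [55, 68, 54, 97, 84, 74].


Initial: [55, 68, 54, 97, 84, 74]
Step 1: min=54 at 2
  Swap: [54, 68, 55, 97, 84, 74]
Step 2: min=55 at 2
  Swap: [54, 55, 68, 97, 84, 74]
Step 3: min=68 at 2
  Swap: [54, 55, 68, 97, 84, 74]

After 3 steps: [54, 55, 68, 97, 84, 74]


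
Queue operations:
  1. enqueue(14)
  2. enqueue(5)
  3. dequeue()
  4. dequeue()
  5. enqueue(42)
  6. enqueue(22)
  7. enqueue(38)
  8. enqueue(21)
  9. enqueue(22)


enqueue(14) -> [14]
enqueue(5) -> [14, 5]
dequeue()->14, [5]
dequeue()->5, []
enqueue(42) -> [42]
enqueue(22) -> [42, 22]
enqueue(38) -> [42, 22, 38]
enqueue(21) -> [42, 22, 38, 21]
enqueue(22) -> [42, 22, 38, 21, 22]

Final queue: [42, 22, 38, 21, 22]


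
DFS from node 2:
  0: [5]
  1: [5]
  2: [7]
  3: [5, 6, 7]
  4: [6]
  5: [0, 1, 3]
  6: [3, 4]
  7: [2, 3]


Visit 2, push [7]
Visit 7, push [3]
Visit 3, push [6, 5]
Visit 5, push [1, 0]
Visit 0, push []
Visit 1, push []
Visit 6, push [4]
Visit 4, push []

DFS order: [2, 7, 3, 5, 0, 1, 6, 4]


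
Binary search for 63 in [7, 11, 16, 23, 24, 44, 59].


Step 1: lo=0, hi=6, mid=3, val=23
Step 2: lo=4, hi=6, mid=5, val=44
Step 3: lo=6, hi=6, mid=6, val=59

Not found


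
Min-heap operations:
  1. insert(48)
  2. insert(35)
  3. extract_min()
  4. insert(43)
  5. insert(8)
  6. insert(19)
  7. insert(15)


insert(48) -> [48]
insert(35) -> [35, 48]
extract_min()->35, [48]
insert(43) -> [43, 48]
insert(8) -> [8, 48, 43]
insert(19) -> [8, 19, 43, 48]
insert(15) -> [8, 15, 43, 48, 19]

Final heap: [8, 15, 43, 48, 19]


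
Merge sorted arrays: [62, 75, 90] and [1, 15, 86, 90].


Take 1 from B
Take 15 from B
Take 62 from A
Take 75 from A
Take 86 from B
Take 90 from A

Merged: [1, 15, 62, 75, 86, 90, 90]


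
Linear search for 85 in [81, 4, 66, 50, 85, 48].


i=0: 81!=85
i=1: 4!=85
i=2: 66!=85
i=3: 50!=85
i=4: 85==85 found!

Found at 4, 5 comps


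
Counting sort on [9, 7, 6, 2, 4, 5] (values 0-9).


Input: [9, 7, 6, 2, 4, 5]
Counts: [0, 0, 1, 0, 1, 1, 1, 1, 0, 1]

Sorted: [2, 4, 5, 6, 7, 9]


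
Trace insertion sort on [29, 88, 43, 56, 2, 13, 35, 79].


Initial: [29, 88, 43, 56, 2, 13, 35, 79]
Insert 88: [29, 88, 43, 56, 2, 13, 35, 79]
Insert 43: [29, 43, 88, 56, 2, 13, 35, 79]
Insert 56: [29, 43, 56, 88, 2, 13, 35, 79]
Insert 2: [2, 29, 43, 56, 88, 13, 35, 79]
Insert 13: [2, 13, 29, 43, 56, 88, 35, 79]
Insert 35: [2, 13, 29, 35, 43, 56, 88, 79]
Insert 79: [2, 13, 29, 35, 43, 56, 79, 88]

Sorted: [2, 13, 29, 35, 43, 56, 79, 88]


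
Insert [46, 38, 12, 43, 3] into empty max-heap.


Insert 46: [46]
Insert 38: [46, 38]
Insert 12: [46, 38, 12]
Insert 43: [46, 43, 12, 38]
Insert 3: [46, 43, 12, 38, 3]

Final heap: [46, 43, 12, 38, 3]


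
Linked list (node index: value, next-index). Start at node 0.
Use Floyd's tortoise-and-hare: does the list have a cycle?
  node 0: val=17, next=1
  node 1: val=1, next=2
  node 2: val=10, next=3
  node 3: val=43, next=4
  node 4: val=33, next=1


Floyd's tortoise (slow, +1) and hare (fast, +2):
  init: slow=0, fast=0
  step 1: slow=1, fast=2
  step 2: slow=2, fast=4
  step 3: slow=3, fast=2
  step 4: slow=4, fast=4
  slow == fast at node 4: cycle detected

Cycle: yes


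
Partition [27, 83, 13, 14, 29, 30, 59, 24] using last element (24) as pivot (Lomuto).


Pivot: 24
  13 <= 24: swap -> [13, 83, 27, 14, 29, 30, 59, 24]
  14 <= 24: swap -> [13, 14, 27, 83, 29, 30, 59, 24]
Place pivot at 2: [13, 14, 24, 83, 29, 30, 59, 27]

Partitioned: [13, 14, 24, 83, 29, 30, 59, 27]


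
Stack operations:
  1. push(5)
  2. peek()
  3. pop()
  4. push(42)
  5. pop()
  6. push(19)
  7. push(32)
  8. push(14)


push(5) -> [5]
peek()->5
pop()->5, []
push(42) -> [42]
pop()->42, []
push(19) -> [19]
push(32) -> [19, 32]
push(14) -> [19, 32, 14]

Final stack: [19, 32, 14]


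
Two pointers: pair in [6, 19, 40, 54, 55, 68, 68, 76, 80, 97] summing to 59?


lo=0(6)+hi=9(97)=103
lo=0(6)+hi=8(80)=86
lo=0(6)+hi=7(76)=82
lo=0(6)+hi=6(68)=74
lo=0(6)+hi=5(68)=74
lo=0(6)+hi=4(55)=61
lo=0(6)+hi=3(54)=60
lo=0(6)+hi=2(40)=46
lo=1(19)+hi=2(40)=59

Yes: 19+40=59


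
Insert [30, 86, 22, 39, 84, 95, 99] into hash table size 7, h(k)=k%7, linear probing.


Insert 30: h=2 -> slot 2
Insert 86: h=2, 1 probes -> slot 3
Insert 22: h=1 -> slot 1
Insert 39: h=4 -> slot 4
Insert 84: h=0 -> slot 0
Insert 95: h=4, 1 probes -> slot 5
Insert 99: h=1, 5 probes -> slot 6

Table: [84, 22, 30, 86, 39, 95, 99]


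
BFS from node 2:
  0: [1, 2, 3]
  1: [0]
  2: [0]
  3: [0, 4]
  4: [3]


Visit 2, enqueue [0]
Visit 0, enqueue [1, 3]
Visit 1, enqueue []
Visit 3, enqueue [4]
Visit 4, enqueue []

BFS order: [2, 0, 1, 3, 4]


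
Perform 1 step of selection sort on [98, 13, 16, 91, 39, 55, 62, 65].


Initial: [98, 13, 16, 91, 39, 55, 62, 65]
Step 1: min=13 at 1
  Swap: [13, 98, 16, 91, 39, 55, 62, 65]

After 1 step: [13, 98, 16, 91, 39, 55, 62, 65]


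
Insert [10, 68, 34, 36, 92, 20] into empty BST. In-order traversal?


Insert 10: root
Insert 68: R from 10
Insert 34: R from 10 -> L from 68
Insert 36: R from 10 -> L from 68 -> R from 34
Insert 92: R from 10 -> R from 68
Insert 20: R from 10 -> L from 68 -> L from 34

In-order: [10, 20, 34, 36, 68, 92]


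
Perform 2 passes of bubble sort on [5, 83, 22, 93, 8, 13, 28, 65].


Initial: [5, 83, 22, 93, 8, 13, 28, 65]
Pass 1: [5, 22, 83, 8, 13, 28, 65, 93] (5 swaps)
Pass 2: [5, 22, 8, 13, 28, 65, 83, 93] (4 swaps)

After 2 passes: [5, 22, 8, 13, 28, 65, 83, 93]


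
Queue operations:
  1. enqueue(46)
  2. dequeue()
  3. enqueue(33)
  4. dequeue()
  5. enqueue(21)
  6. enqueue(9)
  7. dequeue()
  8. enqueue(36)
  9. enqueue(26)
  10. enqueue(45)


enqueue(46) -> [46]
dequeue()->46, []
enqueue(33) -> [33]
dequeue()->33, []
enqueue(21) -> [21]
enqueue(9) -> [21, 9]
dequeue()->21, [9]
enqueue(36) -> [9, 36]
enqueue(26) -> [9, 36, 26]
enqueue(45) -> [9, 36, 26, 45]

Final queue: [9, 36, 26, 45]


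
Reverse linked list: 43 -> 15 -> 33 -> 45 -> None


Step 1: curr=43, set curr.next=prev(None) | reversed so far: 43
Step 2: curr=15, set curr.next=prev(43) | reversed so far: 15 -> 43
Step 3: curr=33, set curr.next=prev(15) | reversed so far: 33 -> 15 -> 43
Step 4: curr=45, set curr.next=prev(33) | reversed so far: 45 -> 33 -> 15 -> 43

45 -> 33 -> 15 -> 43 -> None


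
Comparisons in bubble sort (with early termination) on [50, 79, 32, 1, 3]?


Algorithm: bubble sort (with early termination)
Input: [50, 79, 32, 1, 3]
Sorted: [1, 3, 32, 50, 79]

10


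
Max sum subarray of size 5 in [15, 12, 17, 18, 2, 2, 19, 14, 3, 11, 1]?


[0:5]: 64
[1:6]: 51
[2:7]: 58
[3:8]: 55
[4:9]: 40
[5:10]: 49
[6:11]: 48

Max: 64 at [0:5]


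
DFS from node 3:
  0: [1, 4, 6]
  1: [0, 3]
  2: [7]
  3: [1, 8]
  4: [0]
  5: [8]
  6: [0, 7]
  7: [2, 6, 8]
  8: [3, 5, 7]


Visit 3, push [8, 1]
Visit 1, push [0]
Visit 0, push [6, 4]
Visit 4, push []
Visit 6, push [7]
Visit 7, push [8, 2]
Visit 2, push []
Visit 8, push [5]
Visit 5, push []

DFS order: [3, 1, 0, 4, 6, 7, 2, 8, 5]


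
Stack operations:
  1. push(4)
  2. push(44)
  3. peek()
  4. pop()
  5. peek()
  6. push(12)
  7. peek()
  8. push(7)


push(4) -> [4]
push(44) -> [4, 44]
peek()->44
pop()->44, [4]
peek()->4
push(12) -> [4, 12]
peek()->12
push(7) -> [4, 12, 7]

Final stack: [4, 12, 7]


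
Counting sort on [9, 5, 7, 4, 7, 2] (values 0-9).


Input: [9, 5, 7, 4, 7, 2]
Counts: [0, 0, 1, 0, 1, 1, 0, 2, 0, 1]

Sorted: [2, 4, 5, 7, 7, 9]


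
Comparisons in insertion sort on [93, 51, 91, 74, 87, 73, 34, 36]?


Algorithm: insertion sort
Input: [93, 51, 91, 74, 87, 73, 34, 36]
Sorted: [34, 36, 51, 73, 74, 87, 91, 93]

27


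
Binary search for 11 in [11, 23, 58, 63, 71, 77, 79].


Step 1: lo=0, hi=6, mid=3, val=63
Step 2: lo=0, hi=2, mid=1, val=23
Step 3: lo=0, hi=0, mid=0, val=11

Found at index 0


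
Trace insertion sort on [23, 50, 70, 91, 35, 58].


Initial: [23, 50, 70, 91, 35, 58]
Insert 50: [23, 50, 70, 91, 35, 58]
Insert 70: [23, 50, 70, 91, 35, 58]
Insert 91: [23, 50, 70, 91, 35, 58]
Insert 35: [23, 35, 50, 70, 91, 58]
Insert 58: [23, 35, 50, 58, 70, 91]

Sorted: [23, 35, 50, 58, 70, 91]


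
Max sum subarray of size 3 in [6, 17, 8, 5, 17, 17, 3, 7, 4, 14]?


[0:3]: 31
[1:4]: 30
[2:5]: 30
[3:6]: 39
[4:7]: 37
[5:8]: 27
[6:9]: 14
[7:10]: 25

Max: 39 at [3:6]


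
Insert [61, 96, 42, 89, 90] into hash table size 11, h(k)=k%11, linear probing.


Insert 61: h=6 -> slot 6
Insert 96: h=8 -> slot 8
Insert 42: h=9 -> slot 9
Insert 89: h=1 -> slot 1
Insert 90: h=2 -> slot 2

Table: [None, 89, 90, None, None, None, 61, None, 96, 42, None]


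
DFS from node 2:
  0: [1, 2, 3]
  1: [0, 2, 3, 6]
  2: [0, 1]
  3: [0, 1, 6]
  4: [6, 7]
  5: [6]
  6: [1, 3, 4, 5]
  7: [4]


Visit 2, push [1, 0]
Visit 0, push [3, 1]
Visit 1, push [6, 3]
Visit 3, push [6]
Visit 6, push [5, 4]
Visit 4, push [7]
Visit 7, push []
Visit 5, push []

DFS order: [2, 0, 1, 3, 6, 4, 7, 5]


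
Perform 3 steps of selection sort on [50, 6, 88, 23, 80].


Initial: [50, 6, 88, 23, 80]
Step 1: min=6 at 1
  Swap: [6, 50, 88, 23, 80]
Step 2: min=23 at 3
  Swap: [6, 23, 88, 50, 80]
Step 3: min=50 at 3
  Swap: [6, 23, 50, 88, 80]

After 3 steps: [6, 23, 50, 88, 80]


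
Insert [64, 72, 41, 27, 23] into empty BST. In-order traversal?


Insert 64: root
Insert 72: R from 64
Insert 41: L from 64
Insert 27: L from 64 -> L from 41
Insert 23: L from 64 -> L from 41 -> L from 27

In-order: [23, 27, 41, 64, 72]


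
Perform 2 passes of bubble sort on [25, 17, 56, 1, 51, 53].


Initial: [25, 17, 56, 1, 51, 53]
Pass 1: [17, 25, 1, 51, 53, 56] (4 swaps)
Pass 2: [17, 1, 25, 51, 53, 56] (1 swaps)

After 2 passes: [17, 1, 25, 51, 53, 56]


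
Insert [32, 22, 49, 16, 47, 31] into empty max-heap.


Insert 32: [32]
Insert 22: [32, 22]
Insert 49: [49, 22, 32]
Insert 16: [49, 22, 32, 16]
Insert 47: [49, 47, 32, 16, 22]
Insert 31: [49, 47, 32, 16, 22, 31]

Final heap: [49, 47, 32, 16, 22, 31]


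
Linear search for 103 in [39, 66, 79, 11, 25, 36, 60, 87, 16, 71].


i=0: 39!=103
i=1: 66!=103
i=2: 79!=103
i=3: 11!=103
i=4: 25!=103
i=5: 36!=103
i=6: 60!=103
i=7: 87!=103
i=8: 16!=103
i=9: 71!=103

Not found, 10 comps


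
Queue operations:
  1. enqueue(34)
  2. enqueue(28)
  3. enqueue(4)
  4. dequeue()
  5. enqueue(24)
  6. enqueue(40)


enqueue(34) -> [34]
enqueue(28) -> [34, 28]
enqueue(4) -> [34, 28, 4]
dequeue()->34, [28, 4]
enqueue(24) -> [28, 4, 24]
enqueue(40) -> [28, 4, 24, 40]

Final queue: [28, 4, 24, 40]


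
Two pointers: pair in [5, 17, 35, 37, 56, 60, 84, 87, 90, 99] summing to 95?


lo=0(5)+hi=9(99)=104
lo=0(5)+hi=8(90)=95

Yes: 5+90=95


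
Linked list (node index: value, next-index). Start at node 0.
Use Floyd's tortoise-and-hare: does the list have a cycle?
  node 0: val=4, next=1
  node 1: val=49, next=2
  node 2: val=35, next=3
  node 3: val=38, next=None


Floyd's tortoise (slow, +1) and hare (fast, +2):
  init: slow=0, fast=0
  step 1: slow=1, fast=2
  step 2: fast 2->3->None, no cycle

Cycle: no
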